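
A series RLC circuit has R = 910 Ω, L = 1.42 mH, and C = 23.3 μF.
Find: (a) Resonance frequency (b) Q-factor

Step 1 — Resonance condition Im(Z)=0 gives ω₀ = 1/√(LC).
Step 2 — ω₀ = 1/√(0.00142·2.33e-05) = 5498 rad/s.
Step 3 — f₀ = ω₀/(2π) = 875 Hz.
Step 4 — Series Q: Q = ω₀L/R = 5498·0.00142/910 = 0.008579.

(a) f₀ = 875 Hz  (b) Q = 0.008579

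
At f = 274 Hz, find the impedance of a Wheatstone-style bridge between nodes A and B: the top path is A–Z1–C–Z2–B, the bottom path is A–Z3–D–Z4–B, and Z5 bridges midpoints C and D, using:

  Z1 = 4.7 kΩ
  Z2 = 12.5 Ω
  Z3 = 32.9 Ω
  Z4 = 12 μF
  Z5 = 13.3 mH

Step 1 — Angular frequency: ω = 2π·f = 2π·274 = 1722 rad/s.
Step 2 — Component impedances:
  Z1: Z = R = 4700 Ω
  Z2: Z = R = 12.5 Ω
  Z3: Z = R = 32.9 Ω
  Z4: Z = 1/(jωC) = -j/(ω·C) = 0 - j48.4 Ω
  Z5: Z = jωL = j·1722·0.0133 = 0 + j22.9 Ω
Step 3 — Bridge requires nodal analysis (the Z5 bridge couples midpoints C and D, so the two paths cannot be reduced to a simple series/parallel combination). Setting node B to ground and injecting 1 A at node A, the 3-node admittance system at A, C, D solves to V_A = Z_AB = 68.92 + j24.93 Ω = 73.29∠19.9° Ω.

Z = 68.92 + j24.93 Ω = 73.29∠19.9° Ω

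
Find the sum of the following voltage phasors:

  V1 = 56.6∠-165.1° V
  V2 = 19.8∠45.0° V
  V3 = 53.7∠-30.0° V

Step 1 — Convert each phasor to rectangular form:
  V1 = 56.6·(cos(-165.1°) + j·sin(-165.1°)) = -54.7 - j14.55 V
  V2 = 19.8·(cos(45.0°) + j·sin(45.0°)) = 14 + j14 V
  V3 = 53.7·(cos(-30.0°) + j·sin(-30.0°)) = 46.51 - j26.85 V
Step 2 — Sum components: V_total = 5.809 - j27.4 V.
Step 3 — Convert to polar: |V_total| = 28.01 V, ∠V_total = -78.0°.

V_total = 28.01∠-78.0° V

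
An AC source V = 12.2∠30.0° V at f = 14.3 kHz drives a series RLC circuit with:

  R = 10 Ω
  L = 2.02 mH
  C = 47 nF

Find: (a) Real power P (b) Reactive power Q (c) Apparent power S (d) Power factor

Step 1 — Angular frequency: ω = 2π·f = 2π·1.43e+04 = 8.985e+04 rad/s.
Step 2 — Component impedances:
  R: Z = R = 10 Ω
  L: Z = jωL = j·8.985e+04·0.00202 = 0 + j181.5 Ω
  C: Z = 1/(jωC) = -j/(ω·C) = 0 - j236.8 Ω
Step 3 — Series combination: Z_total = R + L + C = 10 - j55.31 Ω = 56.2∠-79.8° Ω.
Step 4 — Source phasor: V = 12.2∠30.0° V = 10.57 + j6.1 V.
Step 5 — Current: I = V / Z = -0.07336 + j0.2043 A = 0.2171∠109.8° A.
Step 6 — Complex power: S = V·I* = 0.4712 - j2.606 VA.
Step 7 — Real power: P = Re(S) = 0.4712 W.
Step 8 — Reactive power: Q = Im(S) = -2.606 VAR.
Step 9 — Apparent power: |S| = 2.648 VA.
Step 10 — Power factor: PF = P/|S| = 0.1779 (leading).

(a) P = 0.4712 W  (b) Q = -2.606 VAR  (c) S = 2.648 VA  (d) PF = 0.1779 (leading)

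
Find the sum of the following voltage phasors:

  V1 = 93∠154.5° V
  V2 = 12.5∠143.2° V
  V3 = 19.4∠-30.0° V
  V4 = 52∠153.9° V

Step 1 — Convert each phasor to rectangular form:
  V1 = 93·(cos(154.5°) + j·sin(154.5°)) = -83.94 + j40.04 V
  V2 = 12.5·(cos(143.2°) + j·sin(143.2°)) = -10.01 + j7.488 V
  V3 = 19.4·(cos(-30.0°) + j·sin(-30.0°)) = 16.8 - j9.7 V
  V4 = 52·(cos(153.9°) + j·sin(153.9°)) = -46.7 + j22.88 V
Step 2 — Sum components: V_total = -123.8 + j60.7 V.
Step 3 — Convert to polar: |V_total| = 137.9 V, ∠V_total = 153.9°.

V_total = 137.9∠153.9° V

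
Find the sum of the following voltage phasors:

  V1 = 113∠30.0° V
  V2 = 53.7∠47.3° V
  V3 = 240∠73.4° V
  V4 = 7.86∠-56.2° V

Step 1 — Convert each phasor to rectangular form:
  V1 = 113·(cos(30.0°) + j·sin(30.0°)) = 97.86 + j56.5 V
  V2 = 53.7·(cos(47.3°) + j·sin(47.3°)) = 36.42 + j39.46 V
  V3 = 240·(cos(73.4°) + j·sin(73.4°)) = 68.57 + j230 V
  V4 = 7.86·(cos(-56.2°) + j·sin(-56.2°)) = 4.372 - j6.532 V
Step 2 — Sum components: V_total = 207.2 + j319.4 V.
Step 3 — Convert to polar: |V_total| = 380.8 V, ∠V_total = 57.0°.

V_total = 380.8∠57.0° V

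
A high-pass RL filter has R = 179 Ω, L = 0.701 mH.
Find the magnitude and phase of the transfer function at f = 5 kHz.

Step 1 — Angular frequency: ω = 2π·5000 = 3.142e+04 rad/s.
Step 2 — Transfer function: H(jω) = jωL/(R + jωL).
Step 3 — Numerator jωL = j·22.02; denominator R + jωL = 179 + j22.02.
Step 4 — H = 0.01491 + j0.1212.
Step 5 — Magnitude: |H| = 0.1221 (-18.3 dB); phase: φ = 83.0°.

|H| = 0.1221 (-18.3 dB), φ = 83.0°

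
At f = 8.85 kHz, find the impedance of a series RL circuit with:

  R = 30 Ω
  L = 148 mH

Step 1 — Angular frequency: ω = 2π·f = 2π·8850 = 5.561e+04 rad/s.
Step 2 — Component impedances:
  R: Z = R = 30 Ω
  L: Z = jωL = j·5.561e+04·0.148 = 0 + j8230 Ω
Step 3 — Series combination: Z_total = R + L = 30 + j8230 Ω = 8230∠89.8° Ω.

Z = 30 + j8230 Ω = 8230∠89.8° Ω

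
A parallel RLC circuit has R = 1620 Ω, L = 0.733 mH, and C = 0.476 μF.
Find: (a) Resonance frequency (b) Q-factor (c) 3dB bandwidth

Step 1 — Resonance: ω₀ = 1/√(LC) = 1/√(0.000733·4.76e-07) = 5.354e+04 rad/s.
Step 2 — f₀ = ω₀/(2π) = 8520 Hz.
Step 3 — Parallel Q: Q = R/(ω₀L) = 1620/(5.354e+04·0.000733) = 41.28.
Step 4 — Bandwidth: Δω = ω₀/Q = 1297 rad/s; BW = Δω/(2π) = 206.4 Hz.

(a) f₀ = 8520 Hz  (b) Q = 41.28  (c) BW = 206.4 Hz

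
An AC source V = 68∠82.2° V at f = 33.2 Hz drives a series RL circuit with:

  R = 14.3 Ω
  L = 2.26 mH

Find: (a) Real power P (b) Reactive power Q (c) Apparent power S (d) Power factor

Step 1 — Angular frequency: ω = 2π·f = 2π·33.2 = 208.6 rad/s.
Step 2 — Component impedances:
  R: Z = R = 14.3 Ω
  L: Z = jωL = j·208.6·0.00226 = 0 + j0.4714 Ω
Step 3 — Series combination: Z_total = R + L = 14.3 + j0.4714 Ω = 14.31∠1.9° Ω.
Step 4 — Source phasor: V = 68∠82.2° V = 9.229 + j67.37 V.
Step 5 — Current: I = V / Z = 0.7998 + j4.685 A = 4.753∠80.3° A.
Step 6 — Complex power: S = V·I* = 323 + j10.65 VA.
Step 7 — Real power: P = Re(S) = 323 W.
Step 8 — Reactive power: Q = Im(S) = 10.65 VAR.
Step 9 — Apparent power: |S| = 323.2 VA.
Step 10 — Power factor: PF = P/|S| = 0.9995 (lagging).

(a) P = 323 W  (b) Q = 10.65 VAR  (c) S = 323.2 VA  (d) PF = 0.9995 (lagging)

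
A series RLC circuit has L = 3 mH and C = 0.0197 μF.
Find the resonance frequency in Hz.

Step 1 — Resonance condition Im(Z)=0 gives ω₀ = 1/√(LC).
Step 2 — ω₀ = 1/√(0.003·1.97e-08) = 1.301e+05 rad/s.
Step 3 — f₀ = ω₀/(2π) = 2.07e+04 Hz.

f₀ = 2.07e+04 Hz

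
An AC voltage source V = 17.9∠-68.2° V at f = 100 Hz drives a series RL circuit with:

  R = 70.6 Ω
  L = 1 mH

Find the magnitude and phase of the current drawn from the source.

Step 1 — Angular frequency: ω = 2π·f = 2π·100 = 628.3 rad/s.
Step 2 — Component impedances:
  R: Z = R = 70.6 Ω
  L: Z = jωL = j·628.3·0.001 = 0 + j0.6283 Ω
Step 3 — Series combination: Z_total = R + L = 70.6 + j0.6283 Ω = 70.6∠0.5° Ω.
Step 4 — Source phasor: V = 17.9∠-68.2° V = 6.647 - j16.62 V.
Step 5 — Ohm's law: I = V / Z_total = (6.647 - j16.62) / (70.6 + j0.6283) = 0.09205 - j0.2362 A.
Step 6 — Convert to polar: |I| = 0.2535 A, ∠I = -68.7°.

I = 0.2535∠-68.7° A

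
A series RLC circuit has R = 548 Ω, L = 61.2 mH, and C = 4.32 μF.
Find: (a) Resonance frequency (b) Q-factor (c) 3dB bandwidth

Step 1 — Resonance: ω₀ = 1/√(LC) = 1/√(0.0612·4.32e-06) = 1945 rad/s.
Step 2 — f₀ = ω₀/(2π) = 309.5 Hz.
Step 3 — Series Q: Q = ω₀L/R = 1945·0.0612/548 = 0.2172.
Step 4 — Bandwidth: Δω = ω₀/Q = 8954 rad/s; BW = Δω/(2π) = 1425 Hz.

(a) f₀ = 309.5 Hz  (b) Q = 0.2172  (c) BW = 1425 Hz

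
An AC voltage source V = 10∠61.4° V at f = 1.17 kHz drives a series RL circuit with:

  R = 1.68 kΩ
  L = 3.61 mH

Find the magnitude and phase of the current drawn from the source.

Step 1 — Angular frequency: ω = 2π·f = 2π·1170 = 7351 rad/s.
Step 2 — Component impedances:
  R: Z = R = 1680 Ω
  L: Z = jωL = j·7351·0.00361 = 0 + j26.54 Ω
Step 3 — Series combination: Z_total = R + L = 1680 + j26.54 Ω = 1680∠0.9° Ω.
Step 4 — Source phasor: V = 10∠61.4° V = 4.787 + j8.78 V.
Step 5 — Ohm's law: I = V / Z_total = (4.787 + j8.78) / (1680 + j26.54) = 0.002931 + j0.00518 A.
Step 6 — Convert to polar: |I| = 0.005952 A, ∠I = 60.5°.

I = 0.005952∠60.5° A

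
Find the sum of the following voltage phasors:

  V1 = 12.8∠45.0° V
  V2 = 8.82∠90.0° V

Step 1 — Convert each phasor to rectangular form:
  V1 = 12.8·(cos(45.0°) + j·sin(45.0°)) = 9.051 + j9.051 V
  V2 = 8.82·(cos(90.0°) + j·sin(90.0°)) = 0 + j8.82 V
Step 2 — Sum components: V_total = 9.051 + j17.87 V.
Step 3 — Convert to polar: |V_total| = 20.03 V, ∠V_total = 63.1°.

V_total = 20.03∠63.1° V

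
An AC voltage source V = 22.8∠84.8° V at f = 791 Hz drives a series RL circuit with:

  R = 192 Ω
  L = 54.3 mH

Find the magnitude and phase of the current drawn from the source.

Step 1 — Angular frequency: ω = 2π·f = 2π·791 = 4970 rad/s.
Step 2 — Component impedances:
  R: Z = R = 192 Ω
  L: Z = jωL = j·4970·0.0543 = 0 + j269.9 Ω
Step 3 — Series combination: Z_total = R + L = 192 + j269.9 Ω = 331.2∠54.6° Ω.
Step 4 — Source phasor: V = 22.8∠84.8° V = 2.066 + j22.71 V.
Step 5 — Ohm's law: I = V / Z_total = (2.066 + j22.71) / (192 + j269.9) = 0.05948 + j0.03466 A.
Step 6 — Convert to polar: |I| = 0.06884 A, ∠I = 30.2°.

I = 0.06884∠30.2° A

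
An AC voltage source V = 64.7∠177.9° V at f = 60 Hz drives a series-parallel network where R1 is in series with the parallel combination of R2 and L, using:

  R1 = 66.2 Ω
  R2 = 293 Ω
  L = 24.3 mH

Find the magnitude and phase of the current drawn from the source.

Step 1 — Angular frequency: ω = 2π·f = 2π·60 = 377 rad/s.
Step 2 — Component impedances:
  R1: Z = R = 66.2 Ω
  R2: Z = R = 293 Ω
  L: Z = jωL = j·377·0.0243 = 0 + j9.161 Ω
Step 3 — Parallel branch: R2 || L = 1/(1/R2 + 1/L) = 0.2861 + j9.152 Ω.
Step 4 — Series with R1: Z_total = R1 + (R2 || L) = 66.49 + j9.152 Ω = 67.11∠7.8° Ω.
Step 5 — Source phasor: V = 64.7∠177.9° V = -64.66 + j2.371 V.
Step 6 — Ohm's law: I = V / Z_total = (-64.66 + j2.371) / (66.49 + j9.152) = -0.9496 + j0.1664 A.
Step 7 — Convert to polar: |I| = 0.964 A, ∠I = 170.1°.

I = 0.964∠170.1° A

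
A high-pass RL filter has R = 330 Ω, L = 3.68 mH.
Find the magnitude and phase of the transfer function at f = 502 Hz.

Step 1 — Angular frequency: ω = 2π·502 = 3154 rad/s.
Step 2 — Transfer function: H(jω) = jωL/(R + jωL).
Step 3 — Numerator jωL = j·11.61; denominator R + jωL = 330 + j11.61.
Step 4 — H = 0.001236 + j0.03513.
Step 5 — Magnitude: |H| = 0.03515 (-29.1 dB); phase: φ = 88.0°.

|H| = 0.03515 (-29.1 dB), φ = 88.0°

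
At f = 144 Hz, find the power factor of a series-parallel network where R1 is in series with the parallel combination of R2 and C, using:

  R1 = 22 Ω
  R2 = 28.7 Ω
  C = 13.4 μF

Step 1 — Angular frequency: ω = 2π·f = 2π·144 = 904.8 rad/s.
Step 2 — Component impedances:
  R1: Z = R = 22 Ω
  R2: Z = R = 28.7 Ω
  C: Z = 1/(jωC) = -j/(ω·C) = 0 - j82.48 Ω
Step 3 — Parallel branch: R2 || C = 1/(1/R2 + 1/C) = 25.6 - j8.908 Ω.
Step 4 — Series with R1: Z_total = R1 + (R2 || C) = 47.6 - j8.908 Ω = 48.43∠-10.6° Ω.
Step 5 — Power factor: PF = cos(φ) = Re(Z)/|Z| = 47.6/48.43 = 0.9829.
Step 6 — Type: Im(Z) = -8.908 ⇒ leading (phase φ = -10.6°).

PF = 0.9829 (leading, φ = -10.6°)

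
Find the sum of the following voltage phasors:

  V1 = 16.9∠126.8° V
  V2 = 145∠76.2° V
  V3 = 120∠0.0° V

Step 1 — Convert each phasor to rectangular form:
  V1 = 16.9·(cos(126.8°) + j·sin(126.8°)) = -10.12 + j13.53 V
  V2 = 145·(cos(76.2°) + j·sin(76.2°)) = 34.59 + j140.8 V
  V3 = 120·(cos(0.0°) + j·sin(0.0°)) = 120 V
Step 2 — Sum components: V_total = 144.5 + j154.3 V.
Step 3 — Convert to polar: |V_total| = 211.4 V, ∠V_total = 46.9°.

V_total = 211.4∠46.9° V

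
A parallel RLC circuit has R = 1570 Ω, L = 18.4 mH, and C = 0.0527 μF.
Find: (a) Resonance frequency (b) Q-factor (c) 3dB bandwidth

Step 1 — Resonance: ω₀ = 1/√(LC) = 1/√(0.0184·5.27e-08) = 3.211e+04 rad/s.
Step 2 — f₀ = ω₀/(2π) = 5111 Hz.
Step 3 — Parallel Q: Q = R/(ω₀L) = 1570/(3.211e+04·0.0184) = 2.657.
Step 4 — Bandwidth: Δω = ω₀/Q = 1.209e+04 rad/s; BW = Δω/(2π) = 1924 Hz.

(a) f₀ = 5111 Hz  (b) Q = 2.657  (c) BW = 1924 Hz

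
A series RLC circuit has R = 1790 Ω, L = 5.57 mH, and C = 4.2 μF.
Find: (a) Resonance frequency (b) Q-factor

Step 1 — Resonance condition Im(Z)=0 gives ω₀ = 1/√(LC).
Step 2 — ω₀ = 1/√(0.00557·4.2e-06) = 6538 rad/s.
Step 3 — f₀ = ω₀/(2π) = 1041 Hz.
Step 4 — Series Q: Q = ω₀L/R = 6538·0.00557/1790 = 0.02034.

(a) f₀ = 1041 Hz  (b) Q = 0.02034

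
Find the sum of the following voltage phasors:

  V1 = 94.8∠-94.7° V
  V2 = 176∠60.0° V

Step 1 — Convert each phasor to rectangular form:
  V1 = 94.8·(cos(-94.7°) + j·sin(-94.7°)) = -7.768 - j94.48 V
  V2 = 176·(cos(60.0°) + j·sin(60.0°)) = 88 + j152.4 V
Step 2 — Sum components: V_total = 80.23 + j57.94 V.
Step 3 — Convert to polar: |V_total| = 98.97 V, ∠V_total = 35.8°.

V_total = 98.97∠35.8° V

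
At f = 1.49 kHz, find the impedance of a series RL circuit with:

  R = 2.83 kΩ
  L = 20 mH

Step 1 — Angular frequency: ω = 2π·f = 2π·1490 = 9362 rad/s.
Step 2 — Component impedances:
  R: Z = R = 2830 Ω
  L: Z = jωL = j·9362·0.02 = 0 + j187.2 Ω
Step 3 — Series combination: Z_total = R + L = 2830 + j187.2 Ω = 2836∠3.8° Ω.

Z = 2830 + j187.2 Ω = 2836∠3.8° Ω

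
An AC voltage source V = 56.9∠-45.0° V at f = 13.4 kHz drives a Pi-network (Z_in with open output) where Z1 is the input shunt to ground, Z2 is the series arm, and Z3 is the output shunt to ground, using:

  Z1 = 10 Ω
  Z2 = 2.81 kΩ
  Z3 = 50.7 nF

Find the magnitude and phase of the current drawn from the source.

Step 1 — Angular frequency: ω = 2π·f = 2π·1.34e+04 = 8.419e+04 rad/s.
Step 2 — Component impedances:
  Z1: Z = R = 10 Ω
  Z2: Z = R = 2810 Ω
  Z3: Z = 1/(jωC) = -j/(ω·C) = 0 - j234.3 Ω
Step 3 — With open output, the series arm Z2 and the output shunt Z3 appear in series to ground: Z2 + Z3 = 2810 - j234.3 Ω.
Step 4 — Parallel with input shunt Z1: Z_in = Z1 || (Z2 + Z3) = 9.965 - j0.002926 Ω = 9.965∠-0.0° Ω.
Step 5 — Source phasor: V = 56.9∠-45.0° V = 40.23 - j40.23 V.
Step 6 — Ohm's law: I = V / Z_total = (40.23 - j40.23) / (9.965 - j0.002926) = 4.039 - j4.036 A.
Step 7 — Convert to polar: |I| = 5.71 A, ∠I = -45.0°.

I = 5.71∠-45.0° A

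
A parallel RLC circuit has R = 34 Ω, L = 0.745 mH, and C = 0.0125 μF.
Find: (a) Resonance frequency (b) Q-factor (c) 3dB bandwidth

Step 1 — Resonance: ω₀ = 1/√(LC) = 1/√(0.000745·1.25e-08) = 3.277e+05 rad/s.
Step 2 — f₀ = ω₀/(2π) = 5.215e+04 Hz.
Step 3 — Parallel Q: Q = R/(ω₀L) = 34/(3.277e+05·0.000745) = 0.1393.
Step 4 — Bandwidth: Δω = ω₀/Q = 2.353e+06 rad/s; BW = Δω/(2π) = 3.745e+05 Hz.

(a) f₀ = 5.215e+04 Hz  (b) Q = 0.1393  (c) BW = 3.745e+05 Hz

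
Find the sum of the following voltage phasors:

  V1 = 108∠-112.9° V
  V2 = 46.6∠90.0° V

Step 1 — Convert each phasor to rectangular form:
  V1 = 108·(cos(-112.9°) + j·sin(-112.9°)) = -42.03 - j99.49 V
  V2 = 46.6·(cos(90.0°) + j·sin(90.0°)) = 0 + j46.6 V
Step 2 — Sum components: V_total = -42.03 - j52.89 V.
Step 3 — Convert to polar: |V_total| = 67.55 V, ∠V_total = -128.5°.

V_total = 67.55∠-128.5° V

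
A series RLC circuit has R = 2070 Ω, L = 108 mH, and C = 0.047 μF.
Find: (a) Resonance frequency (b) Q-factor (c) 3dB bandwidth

Step 1 — Resonance: ω₀ = 1/√(LC) = 1/√(0.108·4.7e-08) = 1.404e+04 rad/s.
Step 2 — f₀ = ω₀/(2π) = 2234 Hz.
Step 3 — Series Q: Q = ω₀L/R = 1.404e+04·0.108/2070 = 0.7323.
Step 4 — Bandwidth: Δω = ω₀/Q = 1.917e+04 rad/s; BW = Δω/(2π) = 3050 Hz.

(a) f₀ = 2234 Hz  (b) Q = 0.7323  (c) BW = 3050 Hz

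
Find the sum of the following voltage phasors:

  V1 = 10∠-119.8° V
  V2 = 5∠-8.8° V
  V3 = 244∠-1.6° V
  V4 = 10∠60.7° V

Step 1 — Convert each phasor to rectangular form:
  V1 = 10·(cos(-119.8°) + j·sin(-119.8°)) = -4.97 - j8.678 V
  V2 = 5·(cos(-8.8°) + j·sin(-8.8°)) = 4.941 - j0.7649 V
  V3 = 244·(cos(-1.6°) + j·sin(-1.6°)) = 243.9 - j6.813 V
  V4 = 10·(cos(60.7°) + j·sin(60.7°)) = 4.894 + j8.721 V
Step 2 — Sum components: V_total = 248.8 - j7.535 V.
Step 3 — Convert to polar: |V_total| = 248.9 V, ∠V_total = -1.7°.

V_total = 248.9∠-1.7° V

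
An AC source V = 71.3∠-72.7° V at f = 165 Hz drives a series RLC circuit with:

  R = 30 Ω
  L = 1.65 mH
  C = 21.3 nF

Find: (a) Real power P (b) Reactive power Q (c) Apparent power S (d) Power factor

Step 1 — Angular frequency: ω = 2π·f = 2π·165 = 1037 rad/s.
Step 2 — Component impedances:
  R: Z = R = 30 Ω
  L: Z = jωL = j·1037·0.00165 = 0 + j1.711 Ω
  C: Z = 1/(jωC) = -j/(ω·C) = 0 - j4.529e+04 Ω
Step 3 — Series combination: Z_total = R + L + C = 30 - j4.528e+04 Ω = 4.528e+04∠-90.0° Ω.
Step 4 — Source phasor: V = 71.3∠-72.7° V = 21.2 - j68.07 V.
Step 5 — Current: I = V / Z = 0.001504 + j0.0004672 A = 0.001575∠17.3° A.
Step 6 — Complex power: S = V·I* = 7.437e-05 - j0.1123 VA.
Step 7 — Real power: P = Re(S) = 7.437e-05 W.
Step 8 — Reactive power: Q = Im(S) = -0.1123 VAR.
Step 9 — Apparent power: |S| = 0.1123 VA.
Step 10 — Power factor: PF = P/|S| = 0.0006625 (leading).

(a) P = 7.437e-05 W  (b) Q = -0.1123 VAR  (c) S = 0.1123 VA  (d) PF = 0.0006625 (leading)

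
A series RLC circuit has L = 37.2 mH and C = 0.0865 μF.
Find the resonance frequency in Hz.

Step 1 — Resonance condition Im(Z)=0 gives ω₀ = 1/√(LC).
Step 2 — ω₀ = 1/√(0.0372·8.65e-08) = 1.763e+04 rad/s.
Step 3 — f₀ = ω₀/(2π) = 2806 Hz.

f₀ = 2806 Hz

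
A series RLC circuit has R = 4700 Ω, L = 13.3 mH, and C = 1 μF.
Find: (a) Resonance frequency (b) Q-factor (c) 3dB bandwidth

Step 1 — Resonance: ω₀ = 1/√(LC) = 1/√(0.0133·1e-06) = 8671 rad/s.
Step 2 — f₀ = ω₀/(2π) = 1380 Hz.
Step 3 — Series Q: Q = ω₀L/R = 8671·0.0133/4700 = 0.02454.
Step 4 — Bandwidth: Δω = ω₀/Q = 3.534e+05 rad/s; BW = Δω/(2π) = 5.624e+04 Hz.

(a) f₀ = 1380 Hz  (b) Q = 0.02454  (c) BW = 5.624e+04 Hz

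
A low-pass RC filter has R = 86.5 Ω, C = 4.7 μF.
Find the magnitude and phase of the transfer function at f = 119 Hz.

Step 1 — Angular frequency: ω = 2π·119 = 747.7 rad/s.
Step 2 — Transfer function: H(jω) = 1/(1 + jωRC).
Step 3 — Denominator: 1 + jωRC = 1 + j·747.7·86.5·4.7e-06 = 1 + j0.304.
Step 4 — H = 0.9154 - j0.2783.
Step 5 — Magnitude: |H| = 0.9568 (-0.4 dB); phase: φ = -16.9°.

|H| = 0.9568 (-0.4 dB), φ = -16.9°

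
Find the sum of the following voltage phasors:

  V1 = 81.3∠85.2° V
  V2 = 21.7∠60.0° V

Step 1 — Convert each phasor to rectangular form:
  V1 = 81.3·(cos(85.2°) + j·sin(85.2°)) = 6.803 + j81.01 V
  V2 = 21.7·(cos(60.0°) + j·sin(60.0°)) = 10.85 + j18.79 V
Step 2 — Sum components: V_total = 17.65 + j99.81 V.
Step 3 — Convert to polar: |V_total| = 101.4 V, ∠V_total = 80.0°.

V_total = 101.4∠80.0° V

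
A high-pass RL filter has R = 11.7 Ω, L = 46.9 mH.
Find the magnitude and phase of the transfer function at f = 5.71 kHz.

Step 1 — Angular frequency: ω = 2π·5710 = 3.588e+04 rad/s.
Step 2 — Transfer function: H(jω) = jωL/(R + jωL).
Step 3 — Numerator jωL = j·1683; denominator R + jωL = 11.7 + j1683.
Step 4 — H = 1 + j0.006953.
Step 5 — Magnitude: |H| = 1 (-0.0 dB); phase: φ = 0.4°.

|H| = 1 (-0.0 dB), φ = 0.4°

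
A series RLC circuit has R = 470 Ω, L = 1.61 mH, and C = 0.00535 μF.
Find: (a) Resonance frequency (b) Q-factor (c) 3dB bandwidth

Step 1 — Resonance condition Im(Z)=0 gives ω₀ = 1/√(LC).
Step 2 — ω₀ = 1/√(0.00161·5.35e-09) = 3.407e+05 rad/s.
Step 3 — f₀ = ω₀/(2π) = 5.423e+04 Hz.
Step 4 — Series Q: Q = ω₀L/R = 3.407e+05·0.00161/470 = 1.167.
Step 5 — 3dB bandwidth: Δω = ω₀/Q = 2.919e+05 rad/s; BW = Δω/(2π) = 4.646e+04 Hz.

(a) f₀ = 5.423e+04 Hz  (b) Q = 1.167  (c) BW = 4.646e+04 Hz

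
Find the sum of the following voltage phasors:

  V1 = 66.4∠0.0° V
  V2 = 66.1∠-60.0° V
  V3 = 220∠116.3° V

Step 1 — Convert each phasor to rectangular form:
  V1 = 66.4·(cos(0.0°) + j·sin(0.0°)) = 66.4 V
  V2 = 66.1·(cos(-60.0°) + j·sin(-60.0°)) = 33.05 - j57.24 V
  V3 = 220·(cos(116.3°) + j·sin(116.3°)) = -97.48 + j197.2 V
Step 2 — Sum components: V_total = 1.974 + j140 V.
Step 3 — Convert to polar: |V_total| = 140 V, ∠V_total = 89.2°.

V_total = 140∠89.2° V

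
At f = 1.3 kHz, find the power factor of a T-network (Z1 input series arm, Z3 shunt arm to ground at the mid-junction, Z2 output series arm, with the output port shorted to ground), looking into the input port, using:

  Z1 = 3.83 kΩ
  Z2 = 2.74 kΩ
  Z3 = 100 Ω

Step 1 — Angular frequency: ω = 2π·f = 2π·1300 = 8168 rad/s.
Step 2 — Component impedances:
  Z1: Z = R = 3830 Ω
  Z2: Z = R = 2740 Ω
  Z3: Z = R = 100 Ω
Step 3 — With the output port shorted to ground, the output series arm Z2 runs from the junction to ground; the shunt arm Z3 also runs from the junction to ground. They appear in parallel: Z3 || Z2 = 96.48 Ω.
Step 4 — Series with input arm Z1: Z_in = Z1 + (Z3 || Z2) = 3926 Ω = 3926∠0.0° Ω.
Step 5 — Power factor: PF = cos(φ) = Re(Z)/|Z| = 3926/3926 = 1.
Step 6 — Type: Im(Z) = 0 ⇒ unity (phase φ = 0.0°).

PF = 1 (unity, φ = 0.0°)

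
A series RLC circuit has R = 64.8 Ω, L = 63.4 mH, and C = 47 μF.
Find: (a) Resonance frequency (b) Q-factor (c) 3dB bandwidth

Step 1 — Resonance: ω₀ = 1/√(LC) = 1/√(0.0634·4.7e-05) = 579.3 rad/s.
Step 2 — f₀ = ω₀/(2π) = 92.2 Hz.
Step 3 — Series Q: Q = ω₀L/R = 579.3·0.0634/64.8 = 0.5668.
Step 4 — Bandwidth: Δω = ω₀/Q = 1022 rad/s; BW = Δω/(2π) = 162.7 Hz.

(a) f₀ = 92.2 Hz  (b) Q = 0.5668  (c) BW = 162.7 Hz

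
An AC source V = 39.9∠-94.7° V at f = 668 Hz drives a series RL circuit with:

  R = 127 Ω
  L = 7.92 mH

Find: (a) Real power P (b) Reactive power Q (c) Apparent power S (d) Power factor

Step 1 — Angular frequency: ω = 2π·f = 2π·668 = 4197 rad/s.
Step 2 — Component impedances:
  R: Z = R = 127 Ω
  L: Z = jωL = j·4197·0.00792 = 0 + j33.24 Ω
Step 3 — Series combination: Z_total = R + L = 127 + j33.24 Ω = 131.3∠14.7° Ω.
Step 4 — Source phasor: V = 39.9∠-94.7° V = -3.269 - j39.77 V.
Step 5 — Current: I = V / Z = -0.1008 - j0.2867 A = 0.3039∠-109.4° A.
Step 6 — Complex power: S = V·I* = 11.73 + j3.071 VA.
Step 7 — Real power: P = Re(S) = 11.73 W.
Step 8 — Reactive power: Q = Im(S) = 3.071 VAR.
Step 9 — Apparent power: |S| = 12.13 VA.
Step 10 — Power factor: PF = P/|S| = 0.9674 (lagging).

(a) P = 11.73 W  (b) Q = 3.071 VAR  (c) S = 12.13 VA  (d) PF = 0.9674 (lagging)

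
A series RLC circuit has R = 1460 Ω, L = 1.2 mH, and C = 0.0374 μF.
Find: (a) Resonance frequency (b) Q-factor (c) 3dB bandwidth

Step 1 — Resonance condition Im(Z)=0 gives ω₀ = 1/√(LC).
Step 2 — ω₀ = 1/√(0.0012·3.74e-08) = 1.493e+05 rad/s.
Step 3 — f₀ = ω₀/(2π) = 2.376e+04 Hz.
Step 4 — Series Q: Q = ω₀L/R = 1.493e+05·0.0012/1460 = 0.1227.
Step 5 — 3dB bandwidth: Δω = ω₀/Q = 1.217e+06 rad/s; BW = Δω/(2π) = 1.936e+05 Hz.

(a) f₀ = 2.376e+04 Hz  (b) Q = 0.1227  (c) BW = 1.936e+05 Hz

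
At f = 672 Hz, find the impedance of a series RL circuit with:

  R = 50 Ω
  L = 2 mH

Step 1 — Angular frequency: ω = 2π·f = 2π·672 = 4222 rad/s.
Step 2 — Component impedances:
  R: Z = R = 50 Ω
  L: Z = jωL = j·4222·0.002 = 0 + j8.445 Ω
Step 3 — Series combination: Z_total = R + L = 50 + j8.445 Ω = 50.71∠9.6° Ω.

Z = 50 + j8.445 Ω = 50.71∠9.6° Ω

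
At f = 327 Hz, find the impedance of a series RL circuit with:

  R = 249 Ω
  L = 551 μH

Step 1 — Angular frequency: ω = 2π·f = 2π·327 = 2055 rad/s.
Step 2 — Component impedances:
  R: Z = R = 249 Ω
  L: Z = jωL = j·2055·0.000551 = 0 + j1.132 Ω
Step 3 — Series combination: Z_total = R + L = 249 + j1.132 Ω = 249∠0.3° Ω.

Z = 249 + j1.132 Ω = 249∠0.3° Ω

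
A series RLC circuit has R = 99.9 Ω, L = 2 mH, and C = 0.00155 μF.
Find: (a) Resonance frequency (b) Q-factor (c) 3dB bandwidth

Step 1 — Resonance: ω₀ = 1/√(LC) = 1/√(0.002·1.55e-09) = 5.68e+05 rad/s.
Step 2 — f₀ = ω₀/(2π) = 9.039e+04 Hz.
Step 3 — Series Q: Q = ω₀L/R = 5.68e+05·0.002/99.9 = 11.37.
Step 4 — Bandwidth: Δω = ω₀/Q = 4.995e+04 rad/s; BW = Δω/(2π) = 7950 Hz.

(a) f₀ = 9.039e+04 Hz  (b) Q = 11.37  (c) BW = 7950 Hz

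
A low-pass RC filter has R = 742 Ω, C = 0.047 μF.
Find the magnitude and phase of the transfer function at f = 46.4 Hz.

Step 1 — Angular frequency: ω = 2π·46.4 = 291.5 rad/s.
Step 2 — Transfer function: H(jω) = 1/(1 + jωRC).
Step 3 — Denominator: 1 + jωRC = 1 + j·291.5·742·4.7e-08 = 1 + j0.01017.
Step 4 — H = 0.9999 - j0.01017.
Step 5 — Magnitude: |H| = 0.9999 (-0.0 dB); phase: φ = -0.6°.

|H| = 0.9999 (-0.0 dB), φ = -0.6°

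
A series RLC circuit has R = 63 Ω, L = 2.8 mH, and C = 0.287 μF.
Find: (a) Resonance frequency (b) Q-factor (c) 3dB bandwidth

Step 1 — Resonance condition Im(Z)=0 gives ω₀ = 1/√(LC).
Step 2 — ω₀ = 1/√(0.0028·2.87e-07) = 3.528e+04 rad/s.
Step 3 — f₀ = ω₀/(2π) = 5614 Hz.
Step 4 — Series Q: Q = ω₀L/R = 3.528e+04·0.0028/63 = 1.568.
Step 5 — 3dB bandwidth: Δω = ω₀/Q = 2.25e+04 rad/s; BW = Δω/(2π) = 3581 Hz.

(a) f₀ = 5614 Hz  (b) Q = 1.568  (c) BW = 3581 Hz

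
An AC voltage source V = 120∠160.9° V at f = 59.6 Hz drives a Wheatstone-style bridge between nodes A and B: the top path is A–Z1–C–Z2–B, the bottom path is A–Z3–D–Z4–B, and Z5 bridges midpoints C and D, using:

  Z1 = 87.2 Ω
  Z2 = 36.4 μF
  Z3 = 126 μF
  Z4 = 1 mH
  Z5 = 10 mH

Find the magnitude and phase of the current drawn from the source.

Step 1 — Angular frequency: ω = 2π·f = 2π·59.6 = 374.5 rad/s.
Step 2 — Component impedances:
  Z1: Z = R = 87.2 Ω
  Z2: Z = 1/(jωC) = -j/(ω·C) = 0 - j73.36 Ω
  Z3: Z = 1/(jωC) = -j/(ω·C) = 0 - j21.19 Ω
  Z4: Z = jωL = j·374.5·0.001 = 0 + j0.3745 Ω
  Z5: Z = jωL = j·374.5·0.01 = 0 + j3.745 Ω
Step 3 — Bridge requires nodal analysis (the Z5 bridge couples midpoints C and D, so the two paths cannot be reduced to a simple series/parallel combination). Setting node B to ground and injecting 1 A at node A, the 3-node admittance system at A, C, D solves to V_A = Z_AB = 4.967 - j19.83 Ω = 20.45∠-75.9° Ω.
Step 4 — Source phasor: V = 120∠160.9° V = -113.4 + j39.27 V.
Step 5 — Ohm's law: I = V / Z_total = (-113.4 + j39.27) / (4.967 - j19.83) = -3.21 - j4.913 A.
Step 6 — Convert to polar: |I| = 5.869 A, ∠I = -123.2°.

I = 5.869∠-123.2° A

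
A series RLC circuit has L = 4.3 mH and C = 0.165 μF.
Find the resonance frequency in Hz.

Step 1 — Resonance condition Im(Z)=0 gives ω₀ = 1/√(LC).
Step 2 — ω₀ = 1/√(0.0043·1.65e-07) = 3.754e+04 rad/s.
Step 3 — f₀ = ω₀/(2π) = 5975 Hz.

f₀ = 5975 Hz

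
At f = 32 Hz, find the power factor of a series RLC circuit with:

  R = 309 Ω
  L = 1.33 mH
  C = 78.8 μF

Step 1 — Angular frequency: ω = 2π·f = 2π·32 = 201.1 rad/s.
Step 2 — Component impedances:
  R: Z = R = 309 Ω
  L: Z = jωL = j·201.1·0.00133 = 0 + j0.2674 Ω
  C: Z = 1/(jωC) = -j/(ω·C) = 0 - j63.12 Ω
Step 3 — Series combination: Z_total = R + L + C = 309 - j62.85 Ω = 315.3∠-11.5° Ω.
Step 4 — Power factor: PF = cos(φ) = Re(Z)/|Z| = 309/315.33 = 0.9799.
Step 5 — Type: Im(Z) = -62.85 ⇒ leading (phase φ = -11.5°).

PF = 0.9799 (leading, φ = -11.5°)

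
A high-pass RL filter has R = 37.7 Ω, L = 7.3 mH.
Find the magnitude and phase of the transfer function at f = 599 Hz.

Step 1 — Angular frequency: ω = 2π·599 = 3764 rad/s.
Step 2 — Transfer function: H(jω) = jωL/(R + jωL).
Step 3 — Numerator jωL = j·27.47; denominator R + jωL = 37.7 + j27.47.
Step 4 — H = 0.3469 + j0.476.
Step 5 — Magnitude: |H| = 0.589 (-4.6 dB); phase: φ = 53.9°.

|H| = 0.589 (-4.6 dB), φ = 53.9°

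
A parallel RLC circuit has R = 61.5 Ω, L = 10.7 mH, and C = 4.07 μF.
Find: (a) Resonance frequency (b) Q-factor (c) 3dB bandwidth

Step 1 — Resonance: ω₀ = 1/√(LC) = 1/√(0.0107·4.07e-06) = 4792 rad/s.
Step 2 — f₀ = ω₀/(2π) = 762.7 Hz.
Step 3 — Parallel Q: Q = R/(ω₀L) = 61.5/(4792·0.0107) = 1.199.
Step 4 — Bandwidth: Δω = ω₀/Q = 3995 rad/s; BW = Δω/(2π) = 635.8 Hz.

(a) f₀ = 762.7 Hz  (b) Q = 1.199  (c) BW = 635.8 Hz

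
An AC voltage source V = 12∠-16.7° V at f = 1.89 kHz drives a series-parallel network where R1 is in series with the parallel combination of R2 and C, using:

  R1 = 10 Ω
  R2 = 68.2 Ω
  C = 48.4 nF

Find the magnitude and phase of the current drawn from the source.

Step 1 — Angular frequency: ω = 2π·f = 2π·1890 = 1.188e+04 rad/s.
Step 2 — Component impedances:
  R1: Z = R = 10 Ω
  R2: Z = R = 68.2 Ω
  C: Z = 1/(jωC) = -j/(ω·C) = 0 - j1740 Ω
Step 3 — Parallel branch: R2 || C = 1/(1/R2 + 1/C) = 68.1 - j2.669 Ω.
Step 4 — Series with R1: Z_total = R1 + (R2 || C) = 78.1 - j2.669 Ω = 78.14∠-2.0° Ω.
Step 5 — Source phasor: V = 12∠-16.7° V = 11.49 - j3.448 V.
Step 6 — Ohm's law: I = V / Z_total = (11.49 - j3.448) / (78.1 - j2.669) = 0.1485 - j0.03908 A.
Step 7 — Convert to polar: |I| = 0.1536 A, ∠I = -14.7°.

I = 0.1536∠-14.7° A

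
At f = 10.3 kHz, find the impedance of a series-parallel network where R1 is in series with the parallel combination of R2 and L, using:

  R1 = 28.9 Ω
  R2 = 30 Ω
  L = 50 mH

Step 1 — Angular frequency: ω = 2π·f = 2π·1.03e+04 = 6.472e+04 rad/s.
Step 2 — Component impedances:
  R1: Z = R = 28.9 Ω
  R2: Z = R = 30 Ω
  L: Z = jωL = j·6.472e+04·0.05 = 0 + j3236 Ω
Step 3 — Parallel branch: R2 || L = 1/(1/R2 + 1/L) = 30 + j0.2781 Ω.
Step 4 — Series with R1: Z_total = R1 + (R2 || L) = 58.9 + j0.2781 Ω = 58.9∠0.3° Ω.

Z = 58.9 + j0.2781 Ω = 58.9∠0.3° Ω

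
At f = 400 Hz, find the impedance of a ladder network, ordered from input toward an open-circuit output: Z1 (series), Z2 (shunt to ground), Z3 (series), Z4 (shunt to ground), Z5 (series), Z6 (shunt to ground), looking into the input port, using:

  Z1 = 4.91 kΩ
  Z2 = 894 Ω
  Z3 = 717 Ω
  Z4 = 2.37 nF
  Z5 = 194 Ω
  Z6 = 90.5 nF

Step 1 — Angular frequency: ω = 2π·f = 2π·400 = 2513 rad/s.
Step 2 — Component impedances:
  Z1: Z = R = 4910 Ω
  Z2: Z = R = 894 Ω
  Z3: Z = R = 717 Ω
  Z4: Z = 1/(jωC) = -j/(ω·C) = 0 - j1.679e+05 Ω
  Z5: Z = R = 194 Ω
  Z6: Z = 1/(jωC) = -j/(ω·C) = 0 - j4397 Ω
Step 3 — Ladder network (open output): work backward from the far end, alternating series and parallel combinations. Z_in = 5738 - j158.7 Ω = 5740∠-1.6° Ω.

Z = 5738 - j158.7 Ω = 5740∠-1.6° Ω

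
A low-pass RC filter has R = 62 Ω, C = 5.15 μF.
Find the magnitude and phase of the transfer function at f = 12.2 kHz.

Step 1 — Angular frequency: ω = 2π·1.22e+04 = 7.665e+04 rad/s.
Step 2 — Transfer function: H(jω) = 1/(1 + jωRC).
Step 3 — Denominator: 1 + jωRC = 1 + j·7.665e+04·62·5.15e-06 = 1 + j24.48.
Step 4 — H = 0.001666 - j0.04079.
Step 5 — Magnitude: |H| = 0.04082 (-27.8 dB); phase: φ = -87.7°.

|H| = 0.04082 (-27.8 dB), φ = -87.7°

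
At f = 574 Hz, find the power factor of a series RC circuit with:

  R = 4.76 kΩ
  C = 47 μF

Step 1 — Angular frequency: ω = 2π·f = 2π·574 = 3607 rad/s.
Step 2 — Component impedances:
  R: Z = R = 4760 Ω
  C: Z = 1/(jωC) = -j/(ω·C) = 0 - j5.899 Ω
Step 3 — Series combination: Z_total = R + C = 4760 - j5.899 Ω = 4760∠-0.1° Ω.
Step 4 — Power factor: PF = cos(φ) = Re(Z)/|Z| = 4760/4760 = 1.
Step 5 — Type: Im(Z) = -5.899 ⇒ leading (phase φ = -0.1°).

PF = 1 (leading, φ = -0.1°)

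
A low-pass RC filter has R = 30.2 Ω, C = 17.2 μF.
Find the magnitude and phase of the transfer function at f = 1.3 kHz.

Step 1 — Angular frequency: ω = 2π·1300 = 8168 rad/s.
Step 2 — Transfer function: H(jω) = 1/(1 + jωRC).
Step 3 — Denominator: 1 + jωRC = 1 + j·8168·30.2·1.72e-05 = 1 + j4.243.
Step 4 — H = 0.05263 - j0.2233.
Step 5 — Magnitude: |H| = 0.2294 (-12.8 dB); phase: φ = -76.7°.

|H| = 0.2294 (-12.8 dB), φ = -76.7°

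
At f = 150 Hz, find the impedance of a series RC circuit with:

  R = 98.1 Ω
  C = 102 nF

Step 1 — Angular frequency: ω = 2π·f = 2π·150 = 942.5 rad/s.
Step 2 — Component impedances:
  R: Z = R = 98.1 Ω
  C: Z = 1/(jωC) = -j/(ω·C) = 0 - j1.04e+04 Ω
Step 3 — Series combination: Z_total = R + C = 98.1 - j1.04e+04 Ω = 1.04e+04∠-89.5° Ω.

Z = 98.1 - j1.04e+04 Ω = 1.04e+04∠-89.5° Ω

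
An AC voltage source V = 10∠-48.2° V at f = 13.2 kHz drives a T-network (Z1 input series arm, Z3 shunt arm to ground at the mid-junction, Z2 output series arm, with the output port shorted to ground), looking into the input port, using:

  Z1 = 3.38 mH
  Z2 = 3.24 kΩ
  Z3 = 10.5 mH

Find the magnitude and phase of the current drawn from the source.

Step 1 — Angular frequency: ω = 2π·f = 2π·1.32e+04 = 8.294e+04 rad/s.
Step 2 — Component impedances:
  Z1: Z = jωL = j·8.294e+04·0.00338 = 0 + j280.3 Ω
  Z2: Z = R = 3240 Ω
  Z3: Z = jωL = j·8.294e+04·0.0105 = 0 + j870.8 Ω
Step 3 — With the output port shorted to ground, the output series arm Z2 runs from the junction to ground; the shunt arm Z3 also runs from the junction to ground. They appear in parallel: Z3 || Z2 = 218.3 + j812.2 Ω.
Step 4 — Series with input arm Z1: Z_in = Z1 + (Z3 || Z2) = 218.3 + j1093 Ω = 1114∠78.7° Ω.
Step 5 — Source phasor: V = 10∠-48.2° V = 6.665 - j7.455 V.
Step 6 — Ohm's law: I = V / Z_total = (6.665 - j7.455) / (218.3 + j1093) = -0.005389 - j0.007178 A.
Step 7 — Convert to polar: |I| = 0.008976 A, ∠I = -126.9°.

I = 0.008976∠-126.9° A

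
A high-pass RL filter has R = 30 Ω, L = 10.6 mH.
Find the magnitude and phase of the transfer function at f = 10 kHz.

Step 1 — Angular frequency: ω = 2π·1e+04 = 6.283e+04 rad/s.
Step 2 — Transfer function: H(jω) = jωL/(R + jωL).
Step 3 — Numerator jωL = j·666; denominator R + jωL = 30 + j666.
Step 4 — H = 0.998 + j0.04495.
Step 5 — Magnitude: |H| = 0.999 (-0.0 dB); phase: φ = 2.6°.

|H| = 0.999 (-0.0 dB), φ = 2.6°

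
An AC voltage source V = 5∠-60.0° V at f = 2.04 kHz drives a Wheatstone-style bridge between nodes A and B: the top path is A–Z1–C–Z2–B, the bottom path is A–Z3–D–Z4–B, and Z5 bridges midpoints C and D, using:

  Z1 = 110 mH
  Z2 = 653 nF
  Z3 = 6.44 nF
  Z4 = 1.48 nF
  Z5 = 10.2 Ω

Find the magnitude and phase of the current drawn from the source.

Step 1 — Angular frequency: ω = 2π·f = 2π·2040 = 1.282e+04 rad/s.
Step 2 — Component impedances:
  Z1: Z = jωL = j·1.282e+04·0.11 = 0 + j1410 Ω
  Z2: Z = 1/(jωC) = -j/(ω·C) = 0 - j119.5 Ω
  Z3: Z = 1/(jωC) = -j/(ω·C) = 0 - j1.211e+04 Ω
  Z4: Z = 1/(jωC) = -j/(ω·C) = 0 - j5.271e+04 Ω
  Z5: Z = R = 10.2 Ω
Step 3 — Bridge requires nodal analysis (the Z5 bridge couples midpoints C and D, so the two paths cannot be reduced to a simple series/parallel combination). Setting node B to ground and injecting 1 A at node A, the 3-node admittance system at A, C, D solves to V_A = Z_AB = 0.1831 + j1476 Ω = 1476∠90.0° Ω.
Step 4 — Source phasor: V = 5∠-60.0° V = 2.5 - j4.33 V.
Step 5 — Ohm's law: I = V / Z_total = (2.5 - j4.33) / (0.1831 + j1476) = -0.002933 - j0.001694 A.
Step 6 — Convert to polar: |I| = 0.003386 A, ∠I = -150.0°.

I = 0.003386∠-150.0° A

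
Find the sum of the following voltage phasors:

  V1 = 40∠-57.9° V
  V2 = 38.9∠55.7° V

Step 1 — Convert each phasor to rectangular form:
  V1 = 40·(cos(-57.9°) + j·sin(-57.9°)) = 21.26 - j33.88 V
  V2 = 38.9·(cos(55.7°) + j·sin(55.7°)) = 21.92 + j32.14 V
Step 2 — Sum components: V_total = 43.18 - j1.75 V.
Step 3 — Convert to polar: |V_total| = 43.21 V, ∠V_total = -2.3°.

V_total = 43.21∠-2.3° V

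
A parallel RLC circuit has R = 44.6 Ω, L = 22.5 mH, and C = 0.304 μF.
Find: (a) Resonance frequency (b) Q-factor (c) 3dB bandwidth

Step 1 — Resonance: ω₀ = 1/√(LC) = 1/√(0.0225·3.04e-07) = 1.209e+04 rad/s.
Step 2 — f₀ = ω₀/(2π) = 1924 Hz.
Step 3 — Parallel Q: Q = R/(ω₀L) = 44.6/(1.209e+04·0.0225) = 0.1639.
Step 4 — Bandwidth: Δω = ω₀/Q = 7.376e+04 rad/s; BW = Δω/(2π) = 1.174e+04 Hz.

(a) f₀ = 1924 Hz  (b) Q = 0.1639  (c) BW = 1.174e+04 Hz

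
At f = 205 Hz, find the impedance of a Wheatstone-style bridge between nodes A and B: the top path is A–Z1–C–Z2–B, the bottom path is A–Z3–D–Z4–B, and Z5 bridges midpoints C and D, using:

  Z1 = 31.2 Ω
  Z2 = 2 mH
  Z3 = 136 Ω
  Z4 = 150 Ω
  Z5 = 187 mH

Step 1 — Angular frequency: ω = 2π·f = 2π·205 = 1288 rad/s.
Step 2 — Component impedances:
  Z1: Z = R = 31.2 Ω
  Z2: Z = jωL = j·1288·0.002 = 0 + j2.576 Ω
  Z3: Z = R = 136 Ω
  Z4: Z = R = 150 Ω
  Z5: Z = jωL = j·1288·0.187 = 0 + j240.9 Ω
Step 3 — Bridge requires nodal analysis (the Z5 bridge couples midpoints C and D, so the two paths cannot be reduced to a simple series/parallel combination). Setting node B to ground and injecting 1 A at node A, the 3-node admittance system at A, C, D solves to V_A = Z_AB = 28.02 + j2.945 Ω = 28.17∠6.0° Ω.

Z = 28.02 + j2.945 Ω = 28.17∠6.0° Ω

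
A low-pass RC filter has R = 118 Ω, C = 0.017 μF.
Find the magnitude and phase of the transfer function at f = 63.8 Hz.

Step 1 — Angular frequency: ω = 2π·63.8 = 400.9 rad/s.
Step 2 — Transfer function: H(jω) = 1/(1 + jωRC).
Step 3 — Denominator: 1 + jωRC = 1 + j·400.9·118·1.7e-08 = 1 + j0.0008041.
Step 4 — H = 1 - j0.0008041.
Step 5 — Magnitude: |H| = 1 (-0.0 dB); phase: φ = -0.0°.

|H| = 1 (-0.0 dB), φ = -0.0°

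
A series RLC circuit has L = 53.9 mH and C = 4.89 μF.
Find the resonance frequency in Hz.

Step 1 — Resonance condition Im(Z)=0 gives ω₀ = 1/√(LC).
Step 2 — ω₀ = 1/√(0.0539·4.89e-06) = 1948 rad/s.
Step 3 — f₀ = ω₀/(2π) = 310 Hz.

f₀ = 310 Hz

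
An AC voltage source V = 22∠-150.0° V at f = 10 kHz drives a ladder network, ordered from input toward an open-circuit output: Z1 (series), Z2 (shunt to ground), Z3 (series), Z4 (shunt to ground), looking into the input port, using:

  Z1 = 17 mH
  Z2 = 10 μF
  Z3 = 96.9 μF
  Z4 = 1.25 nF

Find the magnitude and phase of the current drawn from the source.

Step 1 — Angular frequency: ω = 2π·f = 2π·1e+04 = 6.283e+04 rad/s.
Step 2 — Component impedances:
  Z1: Z = jωL = j·6.283e+04·0.017 = 0 + j1068 Ω
  Z2: Z = 1/(jωC) = -j/(ω·C) = 0 - j1.592 Ω
  Z3: Z = 1/(jωC) = -j/(ω·C) = 0 - j0.1642 Ω
  Z4: Z = 1/(jωC) = -j/(ω·C) = 0 - j1.273e+04 Ω
Step 3 — Ladder network (open output): work backward from the far end, alternating series and parallel combinations. Z_in = 0 + j1067 Ω = 1067∠90.0° Ω.
Step 4 — Source phasor: V = 22∠-150.0° V = -19.05 - j11 V.
Step 5 — Ohm's law: I = V / Z_total = (-19.05 - j11) / (0 + j1067) = -0.01031 + j0.01786 A.
Step 6 — Convert to polar: |I| = 0.02063 A, ∠I = 120.0°.

I = 0.02063∠120.0° A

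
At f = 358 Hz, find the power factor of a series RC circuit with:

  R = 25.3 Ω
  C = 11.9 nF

Step 1 — Angular frequency: ω = 2π·f = 2π·358 = 2249 rad/s.
Step 2 — Component impedances:
  R: Z = R = 25.3 Ω
  C: Z = 1/(jωC) = -j/(ω·C) = 0 - j3.736e+04 Ω
Step 3 — Series combination: Z_total = R + C = 25.3 - j3.736e+04 Ω = 3.736e+04∠-90.0° Ω.
Step 4 — Power factor: PF = cos(φ) = Re(Z)/|Z| = 25.3/3.736e+04 = 0.0006772.
Step 5 — Type: Im(Z) = -3.736e+04 ⇒ leading (phase φ = -90.0°).

PF = 0.0006772 (leading, φ = -90.0°)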